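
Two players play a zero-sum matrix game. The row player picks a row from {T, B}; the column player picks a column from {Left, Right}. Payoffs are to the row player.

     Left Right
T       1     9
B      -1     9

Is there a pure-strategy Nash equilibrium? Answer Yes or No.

Yes

Row minima: T → 1, B → -1; maximin = 1.
Column maxima: Left → 1, Right → 9; minimax = 1.
maximin = minimax = 1, so a saddle point exists.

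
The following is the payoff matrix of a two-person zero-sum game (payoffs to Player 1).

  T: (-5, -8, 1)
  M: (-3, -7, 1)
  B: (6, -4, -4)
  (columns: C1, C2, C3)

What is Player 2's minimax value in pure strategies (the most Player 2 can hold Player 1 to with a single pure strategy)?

-4

Column maxima: C1 → 6, C2 → -4, C3 → 1.
The smallest of these is -4.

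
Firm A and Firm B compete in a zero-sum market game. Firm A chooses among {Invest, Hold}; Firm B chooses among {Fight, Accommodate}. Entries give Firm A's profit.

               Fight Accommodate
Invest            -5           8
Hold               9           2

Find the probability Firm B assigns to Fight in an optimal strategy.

3/10

Row minima: Invest → -5, Hold → 2; maximin = 2.
Column maxima: Fight → 9, Accommodate → 8; minimax = 8.
2 ≠ 8, so there is no saddle point; optimal play is mixed.
Let Firm A play Invest with probability p. Expected payoff against Fight: (-5)p + 9(1−p) = −14p + 9; against Accommodate: 8p + 2(1−p) = 6p + 2.
Setting these equal: −14p + 9 = 6p + 2 ⇒ −20p = -7 ⇒ p = 7/20, and the value is (-14)·(7/20) + 9 = 41/10.
For Firm B: with q = P(Fight), equating Invest's and Hold's payoffs gives −13q + 8 = 7q + 2 ⇒ q = 3/10.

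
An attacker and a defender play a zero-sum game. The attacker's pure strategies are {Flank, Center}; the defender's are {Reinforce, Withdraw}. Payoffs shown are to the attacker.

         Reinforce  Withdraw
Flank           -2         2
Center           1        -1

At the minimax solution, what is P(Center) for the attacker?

2/3

Row minima: Flank → -2, Center → -1; maximin = -1.
Column maxima: Reinforce → 1, Withdraw → 2; minimax = 1.
-1 ≠ 1, so there is no saddle point; optimal play is mixed.
Let the attacker play Flank with probability p. Expected payoff against Reinforce: (-2)p + 1(1−p) = −3p + 1; against Withdraw: 2p + (-1)(1−p) = 3p − 1.
Setting these equal: −3p + 1 = 3p − 1 ⇒ −6p = -2 ⇒ p = 1/3, and the value is (-3)·(1/3) + 1 = 0.
For the defender: with q = P(Reinforce), equating Flank's and Center's payoffs gives −4q + 2 = 2q − 1 ⇒ q = 1/2.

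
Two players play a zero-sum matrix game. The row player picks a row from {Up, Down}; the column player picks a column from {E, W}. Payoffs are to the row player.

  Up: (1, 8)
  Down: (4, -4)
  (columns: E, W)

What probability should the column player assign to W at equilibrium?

1/5

Row minima: Up → 1, Down → -4; maximin = 1.
Column maxima: E → 4, W → 8; minimax = 4.
1 ≠ 4, so there is no saddle point; optimal play is mixed.
Let the row player play Up with probability p. Expected payoff against E: 1p + 4(1−p) = −3p + 4; against W: 8p + (-4)(1−p) = 12p − 4.
Setting these equal: −3p + 4 = 12p − 4 ⇒ −15p = -8 ⇒ p = 8/15, and the value is (-3)·(8/15) + 4 = 12/5.
For the column player: with q = P(E), equating Up's and Down's payoffs gives −7q + 8 = 8q − 4 ⇒ q = 4/5.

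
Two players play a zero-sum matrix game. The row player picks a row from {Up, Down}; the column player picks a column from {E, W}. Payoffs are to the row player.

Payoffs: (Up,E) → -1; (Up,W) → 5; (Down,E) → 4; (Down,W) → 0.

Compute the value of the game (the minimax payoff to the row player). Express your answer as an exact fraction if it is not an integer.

2

Row minima: Up → -1, Down → 0; maximin = 0.
Column maxima: E → 4, W → 5; minimax = 4.
0 ≠ 4, so there is no saddle point; optimal play is mixed.
Let the row player play Up with probability p. Expected payoff against E: (-1)p + 4(1−p) = −5p + 4; against W: 5p + 0(1−p) = 5p.
Setting these equal: −5p + 4 = 5p ⇒ −10p = -4 ⇒ p = 2/5, and the value is (-5)·(2/5) + 4 = 2.
For the column player: with q = P(E), equating Up's and Down's payoffs gives −6q + 5 = 4q ⇒ q = 1/2.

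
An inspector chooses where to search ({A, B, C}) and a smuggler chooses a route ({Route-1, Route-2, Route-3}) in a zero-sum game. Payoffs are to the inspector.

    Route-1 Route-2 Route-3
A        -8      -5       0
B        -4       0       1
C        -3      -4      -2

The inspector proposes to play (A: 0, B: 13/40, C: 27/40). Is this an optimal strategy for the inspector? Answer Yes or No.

No

Against Route-1 this mix gives (13/40)·(-4) + (27/40)·(-3) = -133/40.
Against Route-2 this mix gives (13/40)·0 + (27/40)·(-4) = -27/10.
Against Route-3 this mix gives (13/40)·1 + (27/40)·(-2) = -41/40.
The smuggler will play Route-1, holding the inspector to -133/40. Shifting weight toward the row that does better against Route-1 would raise this floor (the equalizing mix achieves -16/5 against both Route-1 and Route-2), so the proposed strategy is not optimal.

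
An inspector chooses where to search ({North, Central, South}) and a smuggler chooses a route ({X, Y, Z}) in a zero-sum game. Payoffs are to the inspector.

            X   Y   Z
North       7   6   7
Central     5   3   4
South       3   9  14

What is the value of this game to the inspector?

Row minima: North → 6, Central → 3, South → 3; maximin = 6.
Column maxima: X → 7, Y → 9, Z → 14; minimax = 7.
6 ≠ 7, so there is no saddle point; optimal play is mixed.
Central is strictly dominated by North, so the inspector never plays it.
Z is strictly dominated by Y (it gives the inspector strictly more in every row), so the smuggler never plays it.
On the remaining 2×2 (North, South vs X, Y):
Let the inspector play North with probability p. Expected payoff against X: 7p + 3(1−p) = 4p + 3; against Y: 6p + 9(1−p) = −3p + 9.
Setting these equal: 4p + 3 = −3p + 9 ⇒ 7p = 6 ⇒ p = 6/7, and the value is (4)·(6/7) + 3 = 45/7.
For the smuggler: with q = P(X), equating North's and South's payoffs gives q + 6 = −6q + 9 ⇒ q = 3/7.

45/7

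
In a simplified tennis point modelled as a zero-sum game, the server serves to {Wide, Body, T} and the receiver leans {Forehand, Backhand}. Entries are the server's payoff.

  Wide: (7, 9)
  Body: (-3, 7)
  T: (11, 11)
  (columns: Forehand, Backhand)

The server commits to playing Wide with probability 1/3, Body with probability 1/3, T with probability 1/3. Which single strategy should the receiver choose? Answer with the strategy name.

Forehand

If the receiver plays Forehand, the server's expected payoff is (1/3)·7 + (1/3)·(-3) + (1/3)·11 = 5.
If the receiver plays Backhand, the server's expected payoff is (1/3)·9 + (1/3)·7 + (1/3)·11 = 9.
The receiver minimizes the server's payoff; the smallest is 5, so the best response is Forehand.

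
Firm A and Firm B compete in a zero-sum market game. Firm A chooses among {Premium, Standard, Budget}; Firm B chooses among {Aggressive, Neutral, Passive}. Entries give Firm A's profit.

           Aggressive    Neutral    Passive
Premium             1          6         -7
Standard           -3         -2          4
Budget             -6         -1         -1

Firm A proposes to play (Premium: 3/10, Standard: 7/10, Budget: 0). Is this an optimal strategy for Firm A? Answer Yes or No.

No

Against Aggressive this mix gives (3/10)·1 + (7/10)·(-3) = -9/5.
Against Neutral this mix gives (3/10)·6 + (7/10)·(-2) = 2/5.
Against Passive this mix gives (3/10)·(-7) + (7/10)·4 = 7/10.
Firm B will play Aggressive, holding Firm A to -9/5. Shifting weight toward the row that does better against Aggressive would raise this floor (the equalizing mix achieves -17/15 against both Aggressive and Passive), so the proposed strategy is not optimal.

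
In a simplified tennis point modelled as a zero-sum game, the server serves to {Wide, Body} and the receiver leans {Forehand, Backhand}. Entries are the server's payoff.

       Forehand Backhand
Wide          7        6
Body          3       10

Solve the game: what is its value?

Row minima: Wide → 6, Body → 3; maximin = 6.
Column maxima: Forehand → 7, Backhand → 10; minimax = 7.
6 ≠ 7, so there is no saddle point; optimal play is mixed.
Let the server play Wide with probability p. Expected payoff against Forehand: 7p + 3(1−p) = 4p + 3; against Backhand: 6p + 10(1−p) = −4p + 10.
Setting these equal: 4p + 3 = −4p + 10 ⇒ 8p = 7 ⇒ p = 7/8, and the value is (4)·(7/8) + 3 = 13/2.
For the receiver: with q = P(Forehand), equating Wide's and Body's payoffs gives q + 6 = −7q + 10 ⇒ q = 1/2.

13/2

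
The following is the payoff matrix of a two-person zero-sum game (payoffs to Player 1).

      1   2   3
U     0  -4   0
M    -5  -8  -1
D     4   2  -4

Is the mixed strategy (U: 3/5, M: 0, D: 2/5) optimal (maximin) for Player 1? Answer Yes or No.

Against 1 this mix gives (3/5)·0 + (2/5)·4 = 8/5.
Against 2 this mix gives (3/5)·(-4) + (2/5)·2 = -8/5.
Against 3 this mix gives (3/5)·0 + (2/5)·(-4) = -8/5.
All of Player 2's active replies (2, 3) yield -8/5, and no column does worse for Player 1. The mix makes Player 2 indifferent and guarantees -8/5, so it is optimal.

Yes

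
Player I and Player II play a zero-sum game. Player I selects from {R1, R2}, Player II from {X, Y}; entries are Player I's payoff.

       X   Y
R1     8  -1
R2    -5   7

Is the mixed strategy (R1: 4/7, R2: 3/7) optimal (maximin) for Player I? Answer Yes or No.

Against X this mix gives (4/7)·8 + (3/7)·(-5) = 17/7.
Against Y this mix gives (4/7)·(-1) + (3/7)·7 = 17/7.
All of Player II's active replies (X, Y) yield 17/7, and no column does worse for Player I. The mix makes Player II indifferent and guarantees 17/7, so it is optimal.

Yes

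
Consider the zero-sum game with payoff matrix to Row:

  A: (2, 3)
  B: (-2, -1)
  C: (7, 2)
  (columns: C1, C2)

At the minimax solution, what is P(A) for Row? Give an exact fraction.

5/6

Row minima: A → 2, B → -2, C → 2; maximin = 2.
Column maxima: C1 → 7, C2 → 3; minimax = 3.
2 ≠ 3, so there is no saddle point; optimal play is mixed.
B is strictly dominated by A, so Row never plays it.
On the remaining 2×2 (A, C vs C1, C2):
Let Row play A with probability p. Expected payoff against C1: 2p + 7(1−p) = −5p + 7; against C2: 3p + 2(1−p) = p + 2.
Setting these equal: −5p + 7 = p + 2 ⇒ −6p = -5 ⇒ p = 5/6, and the value is (-5)·(5/6) + 7 = 17/6.
For Column: with q = P(C1), equating A's and C's payoffs gives −q + 3 = 5q + 2 ⇒ q = 1/6.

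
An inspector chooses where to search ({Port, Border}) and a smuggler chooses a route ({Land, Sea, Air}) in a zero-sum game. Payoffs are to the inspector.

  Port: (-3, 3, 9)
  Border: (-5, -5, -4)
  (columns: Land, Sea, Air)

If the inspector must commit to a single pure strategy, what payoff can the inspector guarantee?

-3

Row minima: Port → -3, Border → -5.
The best of these is -3.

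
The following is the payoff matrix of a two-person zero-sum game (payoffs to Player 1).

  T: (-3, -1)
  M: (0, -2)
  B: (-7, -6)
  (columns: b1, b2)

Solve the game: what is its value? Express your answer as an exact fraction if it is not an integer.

-3/2

Row minima: T → -3, M → -2, B → -7; maximin = -2.
Column maxima: b1 → 0, b2 → -1; minimax = -1.
-2 ≠ -1, so there is no saddle point; optimal play is mixed.
B is strictly dominated by T, so Player 1 never plays it.
On the remaining 2×2 (T, M vs b1, b2):
Let Player 1 play T with probability p. Expected payoff against b1: (-3)p + 0(1−p) = −3p; against b2: (-1)p + (-2)(1−p) = p − 2.
Setting these equal: −3p = p − 2 ⇒ −4p = -2 ⇒ p = 1/2, and the value is (-3)·(1/2) = -3/2.
For Player 2: with q = P(b1), equating T's and M's payoffs gives −2q − 1 = 2q − 2 ⇒ q = 1/4.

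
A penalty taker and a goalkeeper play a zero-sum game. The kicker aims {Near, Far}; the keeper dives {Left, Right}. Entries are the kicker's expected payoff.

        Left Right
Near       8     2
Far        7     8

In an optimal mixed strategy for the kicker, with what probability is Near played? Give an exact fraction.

Row minima: Near → 2, Far → 7; maximin = 7.
Column maxima: Left → 8, Right → 8; minimax = 8.
7 ≠ 8, so there is no saddle point; optimal play is mixed.
Let the kicker play Near with probability p. Expected payoff against Left: 8p + 7(1−p) = p + 7; against Right: 2p + 8(1−p) = −6p + 8.
Setting these equal: p + 7 = −6p + 8 ⇒ 7p = 1 ⇒ p = 1/7, and the value is (1)·(1/7) + 7 = 50/7.
For the keeper: with q = P(Left), equating Near's and Far's payoffs gives 6q + 2 = −q + 8 ⇒ q = 6/7.

1/7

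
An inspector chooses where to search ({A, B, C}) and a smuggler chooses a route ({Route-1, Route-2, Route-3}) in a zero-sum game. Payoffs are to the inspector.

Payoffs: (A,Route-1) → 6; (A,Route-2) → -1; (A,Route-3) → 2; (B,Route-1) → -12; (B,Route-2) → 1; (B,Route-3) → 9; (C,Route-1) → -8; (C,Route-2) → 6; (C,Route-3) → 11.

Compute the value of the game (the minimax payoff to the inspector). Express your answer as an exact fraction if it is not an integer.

4/3

Row minima: A → -1, B → -12, C → -8; maximin = -1.
Column maxima: Route-1 → 6, Route-2 → 6, Route-3 → 11; minimax = 6.
-1 ≠ 6, so there is no saddle point; optimal play is mixed.
B is strictly dominated by C, so the inspector never plays it.
Route-3 is strictly dominated by Route-2 (it gives the inspector strictly more in every row), so the smuggler never plays it.
On the remaining 2×2 (A, C vs Route-1, Route-2):
Let the inspector play A with probability p. Expected payoff against Route-1: 6p + (-8)(1−p) = 14p − 8; against Route-2: (-1)p + 6(1−p) = −7p + 6.
Setting these equal: 14p − 8 = −7p + 6 ⇒ 21p = 14 ⇒ p = 2/3, and the value is (14)·(2/3) − 8 = 4/3.
For the smuggler: with q = P(Route-1), equating A's and C's payoffs gives 7q − 1 = −14q + 6 ⇒ q = 1/3.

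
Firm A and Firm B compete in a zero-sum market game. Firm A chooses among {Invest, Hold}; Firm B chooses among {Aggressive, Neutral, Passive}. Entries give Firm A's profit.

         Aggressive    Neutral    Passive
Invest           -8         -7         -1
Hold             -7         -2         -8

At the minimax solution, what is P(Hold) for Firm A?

7/8

Row minima: Invest → -8, Hold → -8; maximin = -8.
Column maxima: Aggressive → -7, Neutral → -2, Passive → -1; minimax = -7.
-8 ≠ -7, so there is no saddle point; optimal play is mixed.
Neutral is strictly dominated by Aggressive (it gives Firm A strictly more in every row), so Firm B never plays it.
On the remaining 2×2 (Invest, Hold vs Aggressive, Passive):
Let Firm A play Invest with probability p. Expected payoff against Aggressive: (-8)p + (-7)(1−p) = −p − 7; against Passive: (-1)p + (-8)(1−p) = 7p − 8.
Setting these equal: −p − 7 = 7p − 8 ⇒ −8p = -1 ⇒ p = 1/8, and the value is (-1)·(1/8) − 7 = -57/8.
For Firm B: with q = P(Aggressive), equating Invest's and Hold's payoffs gives −7q − 1 = q − 8 ⇒ q = 7/8.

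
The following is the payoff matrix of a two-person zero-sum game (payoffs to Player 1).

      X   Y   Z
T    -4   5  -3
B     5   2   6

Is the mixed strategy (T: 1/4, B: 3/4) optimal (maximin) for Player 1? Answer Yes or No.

Against X this mix gives (1/4)·(-4) + (3/4)·5 = 11/4.
Against Y this mix gives (1/4)·5 + (3/4)·2 = 11/4.
Against Z this mix gives (1/4)·(-3) + (3/4)·6 = 15/4.
All of Player 2's active replies (X, Y) yield 11/4, and no column does worse for Player 1. The mix makes Player 2 indifferent and guarantees 11/4, so it is optimal.

Yes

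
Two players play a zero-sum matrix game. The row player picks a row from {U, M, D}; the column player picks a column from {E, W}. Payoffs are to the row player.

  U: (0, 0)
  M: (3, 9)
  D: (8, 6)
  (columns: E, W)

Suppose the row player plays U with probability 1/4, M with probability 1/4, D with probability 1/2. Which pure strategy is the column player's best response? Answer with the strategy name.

If the column player plays E, the row player's expected payoff is (1/4)·0 + (1/4)·3 + (1/2)·8 = 19/4.
If the column player plays W, the row player's expected payoff is (1/4)·0 + (1/4)·9 + (1/2)·6 = 21/4.
The column player minimizes the row player's payoff; the smallest is 19/4, so the best response is E.

E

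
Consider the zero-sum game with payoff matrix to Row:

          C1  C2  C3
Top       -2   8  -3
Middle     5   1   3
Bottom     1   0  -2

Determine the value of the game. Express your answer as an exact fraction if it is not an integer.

27/13

Row minima: Top → -3, Middle → 1, Bottom → -2; maximin = 1.
Column maxima: C1 → 5, C2 → 8, C3 → 3; minimax = 3.
1 ≠ 3, so there is no saddle point; optimal play is mixed.
Bottom is strictly dominated by Middle, so Row never plays it.
C1 is strictly dominated by C3 (it gives Row strictly more in every row), so Column never plays it.
On the remaining 2×2 (Top, Middle vs C2, C3):
Let Row play Top with probability p. Expected payoff against C2: 8p + 1(1−p) = 7p + 1; against C3: (-3)p + 3(1−p) = −6p + 3.
Setting these equal: 7p + 1 = −6p + 3 ⇒ 13p = 2 ⇒ p = 2/13, and the value is (7)·(2/13) + 1 = 27/13.
For Column: with q = P(C2), equating Top's and Middle's payoffs gives 11q − 3 = −2q + 3 ⇒ q = 6/13.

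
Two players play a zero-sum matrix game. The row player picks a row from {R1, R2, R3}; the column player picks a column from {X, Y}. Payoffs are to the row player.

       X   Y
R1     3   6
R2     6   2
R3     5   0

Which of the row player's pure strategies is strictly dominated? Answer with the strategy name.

R3

R2 gives a strictly higher payoff than R3 against every column: 6 > 5, 2 > 0.
So R3 is strictly dominated and the row player never plays it.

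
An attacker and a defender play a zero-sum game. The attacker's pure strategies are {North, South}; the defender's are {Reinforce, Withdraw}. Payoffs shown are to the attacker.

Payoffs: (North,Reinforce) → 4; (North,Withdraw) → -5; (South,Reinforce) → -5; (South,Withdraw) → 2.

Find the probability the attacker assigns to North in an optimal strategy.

7/16

Row minima: North → -5, South → -5; maximin = -5.
Column maxima: Reinforce → 4, Withdraw → 2; minimax = 2.
-5 ≠ 2, so there is no saddle point; optimal play is mixed.
Let the attacker play North with probability p. Expected payoff against Reinforce: 4p + (-5)(1−p) = 9p − 5; against Withdraw: (-5)p + 2(1−p) = −7p + 2.
Setting these equal: 9p − 5 = −7p + 2 ⇒ 16p = 7 ⇒ p = 7/16, and the value is (9)·(7/16) − 5 = -17/16.
For the defender: with q = P(Reinforce), equating North's and South's payoffs gives 9q − 5 = −7q + 2 ⇒ q = 7/16.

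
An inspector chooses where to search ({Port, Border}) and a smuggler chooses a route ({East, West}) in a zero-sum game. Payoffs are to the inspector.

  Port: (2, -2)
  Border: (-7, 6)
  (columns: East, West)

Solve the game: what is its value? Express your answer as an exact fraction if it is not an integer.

-2/17

Row minima: Port → -2, Border → -7; maximin = -2.
Column maxima: East → 2, West → 6; minimax = 2.
-2 ≠ 2, so there is no saddle point; optimal play is mixed.
Let the inspector play Port with probability p. Expected payoff against East: 2p + (-7)(1−p) = 9p − 7; against West: (-2)p + 6(1−p) = −8p + 6.
Setting these equal: 9p − 7 = −8p + 6 ⇒ 17p = 13 ⇒ p = 13/17, and the value is (9)·(13/17) − 7 = -2/17.
For the smuggler: with q = P(East), equating Port's and Border's payoffs gives 4q − 2 = −13q + 6 ⇒ q = 8/17.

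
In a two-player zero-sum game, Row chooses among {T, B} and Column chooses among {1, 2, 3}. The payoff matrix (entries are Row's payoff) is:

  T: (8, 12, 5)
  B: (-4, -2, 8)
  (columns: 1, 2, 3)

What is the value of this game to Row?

28/5

Row minima: T → 5, B → -4; maximin = 5.
Column maxima: 1 → 8, 2 → 12, 3 → 8; minimax = 8.
5 ≠ 8, so there is no saddle point; optimal play is mixed.
2 is strictly dominated by 1 (it gives Row strictly more in every row), so Column never plays it.
On the remaining 2×2 (T, B vs 1, 3):
Let Row play T with probability p. Expected payoff against 1: 8p + (-4)(1−p) = 12p − 4; against 3: 5p + 8(1−p) = −3p + 8.
Setting these equal: 12p − 4 = −3p + 8 ⇒ 15p = 12 ⇒ p = 4/5, and the value is (12)·(4/5) − 4 = 28/5.
For Column: with q = P(1), equating T's and B's payoffs gives 3q + 5 = −12q + 8 ⇒ q = 1/5.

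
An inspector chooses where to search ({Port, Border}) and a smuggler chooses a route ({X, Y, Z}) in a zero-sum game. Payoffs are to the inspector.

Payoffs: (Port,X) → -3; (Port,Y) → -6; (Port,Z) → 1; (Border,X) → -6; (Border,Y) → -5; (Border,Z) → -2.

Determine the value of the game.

-21/4

Row minima: Port → -6, Border → -6; maximin = -6.
Column maxima: X → -3, Y → -5, Z → 1; minimax = -5.
-6 ≠ -5, so there is no saddle point; optimal play is mixed.
Z is strictly dominated by X (it gives the inspector strictly more in every row), so the smuggler never plays it.
On the remaining 2×2 (Port, Border vs X, Y):
Let the inspector play Port with probability p. Expected payoff against X: (-3)p + (-6)(1−p) = 3p − 6; against Y: (-6)p + (-5)(1−p) = −p − 5.
Setting these equal: 3p − 6 = −p − 5 ⇒ 4p = 1 ⇒ p = 1/4, and the value is (3)·(1/4) − 6 = -21/4.
For the smuggler: with q = P(X), equating Port's and Border's payoffs gives 3q − 6 = −q − 5 ⇒ q = 1/4.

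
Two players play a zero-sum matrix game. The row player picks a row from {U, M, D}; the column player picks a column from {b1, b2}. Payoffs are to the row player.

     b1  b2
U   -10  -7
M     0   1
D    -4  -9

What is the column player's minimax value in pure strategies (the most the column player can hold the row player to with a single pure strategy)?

0

Column maxima: b1 → 0, b2 → 1.
The smallest of these is 0.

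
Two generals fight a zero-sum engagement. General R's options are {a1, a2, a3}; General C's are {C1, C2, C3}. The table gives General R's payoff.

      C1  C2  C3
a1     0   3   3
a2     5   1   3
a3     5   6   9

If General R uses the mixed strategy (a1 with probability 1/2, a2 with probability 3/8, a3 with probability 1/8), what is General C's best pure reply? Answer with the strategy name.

If General C plays C1, General R's expected payoff is (1/2)·0 + (3/8)·5 + (1/8)·5 = 5/2.
If General C plays C2, General R's expected payoff is (1/2)·3 + (3/8)·1 + (1/8)·6 = 21/8.
If General C plays C3, General R's expected payoff is (1/2)·3 + (3/8)·3 + (1/8)·9 = 15/4.
General C minimizes General R's payoff; the smallest is 5/2, so the best response is C1.

C1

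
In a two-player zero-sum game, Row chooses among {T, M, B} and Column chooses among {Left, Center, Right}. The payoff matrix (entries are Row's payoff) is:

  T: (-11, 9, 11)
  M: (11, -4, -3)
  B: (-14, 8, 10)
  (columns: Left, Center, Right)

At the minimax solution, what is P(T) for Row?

3/7

Row minima: T → -11, M → -4, B → -14; maximin = -4.
Column maxima: Left → 11, Center → 9, Right → 11; minimax = 9.
-4 ≠ 9, so there is no saddle point; optimal play is mixed.
B is strictly dominated by T, so Row never plays it.
Right is strictly dominated by Center (it gives Row strictly more in every row), so Column never plays it.
On the remaining 2×2 (T, M vs Left, Center):
Let Row play T with probability p. Expected payoff against Left: (-11)p + 11(1−p) = −22p + 11; against Center: 9p + (-4)(1−p) = 13p − 4.
Setting these equal: −22p + 11 = 13p − 4 ⇒ −35p = -15 ⇒ p = 3/7, and the value is (-22)·(3/7) + 11 = 11/7.
For Column: with q = P(Left), equating T's and M's payoffs gives −20q + 9 = 15q − 4 ⇒ q = 13/35.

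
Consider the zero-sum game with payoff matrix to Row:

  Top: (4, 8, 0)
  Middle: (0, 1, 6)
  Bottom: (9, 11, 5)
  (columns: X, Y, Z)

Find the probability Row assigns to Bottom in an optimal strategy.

Row minima: Top → 0, Middle → 0, Bottom → 5; maximin = 5.
Column maxima: X → 9, Y → 11, Z → 6; minimax = 6.
5 ≠ 6, so there is no saddle point; optimal play is mixed.
Top is strictly dominated by Bottom, so Row never plays it.
Y is strictly dominated by X (it gives Row strictly more in every row), so Column never plays it.
On the remaining 2×2 (Middle, Bottom vs X, Z):
Let Row play Middle with probability p. Expected payoff against X: 0p + 9(1−p) = −9p + 9; against Z: 6p + 5(1−p) = p + 5.
Setting these equal: −9p + 9 = p + 5 ⇒ −10p = -4 ⇒ p = 2/5, and the value is (-9)·(2/5) + 9 = 27/5.
For Column: with q = P(X), equating Middle's and Bottom's payoffs gives −6q + 6 = 4q + 5 ⇒ q = 1/10.

3/5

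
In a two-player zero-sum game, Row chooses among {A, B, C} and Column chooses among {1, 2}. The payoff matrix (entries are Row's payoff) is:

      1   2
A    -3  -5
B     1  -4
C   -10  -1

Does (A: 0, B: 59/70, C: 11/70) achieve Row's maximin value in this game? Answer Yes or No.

Against 1 this mix gives (59/70)·1 + (11/70)·(-10) = -51/70.
Against 2 this mix gives (59/70)·(-4) + (11/70)·(-1) = -247/70.
Column will play 2, holding Row to -247/70. Shifting weight toward the row that does better against 2 would raise this floor (the equalizing mix achieves -41/14 against both 2 and 1), so the proposed strategy is not optimal.

No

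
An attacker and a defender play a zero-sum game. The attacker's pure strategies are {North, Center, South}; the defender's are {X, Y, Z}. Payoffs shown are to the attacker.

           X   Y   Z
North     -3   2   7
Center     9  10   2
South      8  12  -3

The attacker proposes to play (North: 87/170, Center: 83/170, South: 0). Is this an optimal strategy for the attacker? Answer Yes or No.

Against X this mix gives (87/170)·(-3) + (83/170)·9 = 243/85.
Against Y this mix gives (87/170)·2 + (83/170)·10 = 502/85.
Against Z this mix gives (87/170)·7 + (83/170)·2 = 155/34.
The defender will play X, holding the attacker to 243/85. Shifting weight toward the row that does better against X would raise this floor (the equalizing mix achieves 69/17 against both X and Z), so the proposed strategy is not optimal.

No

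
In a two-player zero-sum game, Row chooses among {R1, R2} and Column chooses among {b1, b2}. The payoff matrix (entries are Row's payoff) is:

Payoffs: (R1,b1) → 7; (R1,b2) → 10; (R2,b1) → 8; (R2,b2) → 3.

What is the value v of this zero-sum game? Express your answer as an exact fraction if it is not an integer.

Row minima: R1 → 7, R2 → 3; maximin = 7.
Column maxima: b1 → 8, b2 → 10; minimax = 8.
7 ≠ 8, so there is no saddle point; optimal play is mixed.
Let Row play R1 with probability p. Expected payoff against b1: 7p + 8(1−p) = −p + 8; against b2: 10p + 3(1−p) = 7p + 3.
Setting these equal: −p + 8 = 7p + 3 ⇒ −8p = -5 ⇒ p = 5/8, and the value is (-1)·(5/8) + 8 = 59/8.
For Column: with q = P(b1), equating R1's and R2's payoffs gives −3q + 10 = 5q + 3 ⇒ q = 7/8.

59/8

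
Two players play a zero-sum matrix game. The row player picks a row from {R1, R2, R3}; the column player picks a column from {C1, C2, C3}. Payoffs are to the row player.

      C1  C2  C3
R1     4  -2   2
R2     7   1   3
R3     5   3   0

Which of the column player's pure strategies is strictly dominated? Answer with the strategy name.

C2 holds the row player's payoff strictly below C1 in every row: -2 < 4, 1 < 7, 3 < 5.
So C1 is strictly dominated for the column player.

C1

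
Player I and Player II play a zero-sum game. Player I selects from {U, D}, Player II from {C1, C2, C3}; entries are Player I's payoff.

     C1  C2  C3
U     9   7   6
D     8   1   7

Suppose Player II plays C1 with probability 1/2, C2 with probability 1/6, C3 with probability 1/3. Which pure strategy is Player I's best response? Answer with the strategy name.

U

Expected payoff of U: (1/2)·9 + (1/6)·7 + (1/3)·6 = 23/3.
Expected payoff of D: (1/2)·8 + (1/6)·1 + (1/3)·7 = 13/2.
The largest is 23/3, so Player I's best response is U.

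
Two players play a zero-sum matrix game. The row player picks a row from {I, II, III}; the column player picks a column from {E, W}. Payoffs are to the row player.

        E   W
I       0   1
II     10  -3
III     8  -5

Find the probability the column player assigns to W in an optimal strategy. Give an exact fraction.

Row minima: I → 0, II → -3, III → -5; maximin = 0.
Column maxima: E → 10, W → 1; minimax = 1.
0 ≠ 1, so there is no saddle point; optimal play is mixed.
III is strictly dominated by II, so the row player never plays it.
On the remaining 2×2 (I, II vs E, W):
Let the row player play I with probability p. Expected payoff against E: 0p + 10(1−p) = −10p + 10; against W: 1p + (-3)(1−p) = 4p − 3.
Setting these equal: −10p + 10 = 4p − 3 ⇒ −14p = -13 ⇒ p = 13/14, and the value is (-10)·(13/14) + 10 = 5/7.
For the column player: with q = P(E), equating I's and II's payoffs gives −q + 1 = 13q − 3 ⇒ q = 2/7.

5/7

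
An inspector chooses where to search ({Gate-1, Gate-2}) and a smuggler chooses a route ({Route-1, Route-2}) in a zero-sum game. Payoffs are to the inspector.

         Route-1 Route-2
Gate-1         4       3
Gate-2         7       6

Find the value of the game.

Row minima: Gate-1 → 3, Gate-2 → 6; maximin = 6.
Column maxima: Route-1 → 7, Route-2 → 6; minimax = 6.
Since maximin = minimax = 6, there is a saddle point and the value is 6.

6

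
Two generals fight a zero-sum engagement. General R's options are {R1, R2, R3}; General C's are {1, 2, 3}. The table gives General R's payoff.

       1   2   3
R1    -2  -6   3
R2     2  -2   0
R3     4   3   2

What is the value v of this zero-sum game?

21/10

Row minima: R1 → -6, R2 → -2, R3 → 2; maximin = 2.
Column maxima: 1 → 4, 2 → 3, 3 → 3; minimax = 3.
2 ≠ 3, so there is no saddle point; optimal play is mixed.
R2 is strictly dominated by R3, so General R never plays it.
1 is strictly dominated by 2 (it gives General R strictly more in every row), so General C never plays it.
On the remaining 2×2 (R1, R3 vs 2, 3):
Let General R play R1 with probability p. Expected payoff against 2: (-6)p + 3(1−p) = −9p + 3; against 3: 3p + 2(1−p) = p + 2.
Setting these equal: −9p + 3 = p + 2 ⇒ −10p = -1 ⇒ p = 1/10, and the value is (-9)·(1/10) + 3 = 21/10.
For General C: with q = P(2), equating R1's and R3's payoffs gives −9q + 3 = q + 2 ⇒ q = 1/10.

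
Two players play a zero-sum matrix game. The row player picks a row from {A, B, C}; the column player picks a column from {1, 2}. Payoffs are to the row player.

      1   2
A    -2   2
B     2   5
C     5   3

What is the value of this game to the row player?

Row minima: A → -2, B → 2, C → 3; maximin = 3.
Column maxima: 1 → 5, 2 → 5; minimax = 5.
3 ≠ 5, so there is no saddle point; optimal play is mixed.
A is strictly dominated by B, so the row player never plays it.
On the remaining 2×2 (B, C vs 1, 2):
Let the row player play B with probability p. Expected payoff against 1: 2p + 5(1−p) = −3p + 5; against 2: 5p + 3(1−p) = 2p + 3.
Setting these equal: −3p + 5 = 2p + 3 ⇒ −5p = -2 ⇒ p = 2/5, and the value is (-3)·(2/5) + 5 = 19/5.
For the column player: with q = P(1), equating B's and C's payoffs gives −3q + 5 = 2q + 3 ⇒ q = 2/5.

19/5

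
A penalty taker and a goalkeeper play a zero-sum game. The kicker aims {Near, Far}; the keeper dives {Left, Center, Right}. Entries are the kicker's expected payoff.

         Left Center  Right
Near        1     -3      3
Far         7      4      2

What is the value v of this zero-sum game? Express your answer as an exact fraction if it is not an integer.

Row minima: Near → -3, Far → 2; maximin = 2.
Column maxima: Left → 7, Center → 4, Right → 3; minimax = 3.
2 ≠ 3, so there is no saddle point; optimal play is mixed.
Left is strictly dominated by Center (it gives the kicker strictly more in every row), so the keeper never plays it.
On the remaining 2×2 (Near, Far vs Center, Right):
Let the kicker play Near with probability p. Expected payoff against Center: (-3)p + 4(1−p) = −7p + 4; against Right: 3p + 2(1−p) = p + 2.
Setting these equal: −7p + 4 = p + 2 ⇒ −8p = -2 ⇒ p = 1/4, and the value is (-7)·(1/4) + 4 = 9/4.
For the keeper: with q = P(Center), equating Near's and Far's payoffs gives −6q + 3 = 2q + 2 ⇒ q = 1/8.

9/4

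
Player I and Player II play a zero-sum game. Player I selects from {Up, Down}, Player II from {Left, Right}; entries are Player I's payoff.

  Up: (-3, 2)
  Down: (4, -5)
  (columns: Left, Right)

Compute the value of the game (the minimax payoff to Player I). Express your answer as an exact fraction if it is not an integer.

-1/2

Row minima: Up → -3, Down → -5; maximin = -3.
Column maxima: Left → 4, Right → 2; minimax = 2.
-3 ≠ 2, so there is no saddle point; optimal play is mixed.
Let Player I play Up with probability p. Expected payoff against Left: (-3)p + 4(1−p) = −7p + 4; against Right: 2p + (-5)(1−p) = 7p − 5.
Setting these equal: −7p + 4 = 7p − 5 ⇒ −14p = -9 ⇒ p = 9/14, and the value is (-7)·(9/14) + 4 = -1/2.
For Player II: with q = P(Left), equating Up's and Down's payoffs gives −5q + 2 = 9q − 5 ⇒ q = 1/2.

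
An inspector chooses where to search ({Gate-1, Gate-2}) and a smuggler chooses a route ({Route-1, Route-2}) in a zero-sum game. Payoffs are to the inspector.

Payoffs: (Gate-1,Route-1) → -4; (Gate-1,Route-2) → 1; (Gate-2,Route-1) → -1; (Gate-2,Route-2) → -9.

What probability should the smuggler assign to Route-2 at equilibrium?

Row minima: Gate-1 → -4, Gate-2 → -9; maximin = -4.
Column maxima: Route-1 → -1, Route-2 → 1; minimax = -1.
-4 ≠ -1, so there is no saddle point; optimal play is mixed.
Let the inspector play Gate-1 with probability p. Expected payoff against Route-1: (-4)p + (-1)(1−p) = −3p − 1; against Route-2: 1p + (-9)(1−p) = 10p − 9.
Setting these equal: −3p − 1 = 10p − 9 ⇒ −13p = -8 ⇒ p = 8/13, and the value is (-3)·(8/13) − 1 = -37/13.
For the smuggler: with q = P(Route-1), equating Gate-1's and Gate-2's payoffs gives −5q + 1 = 8q − 9 ⇒ q = 10/13.

3/13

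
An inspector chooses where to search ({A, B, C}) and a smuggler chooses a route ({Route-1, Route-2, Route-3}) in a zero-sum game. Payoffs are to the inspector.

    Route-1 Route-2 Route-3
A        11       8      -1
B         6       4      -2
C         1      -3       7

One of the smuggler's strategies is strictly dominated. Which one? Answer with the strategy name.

Route-2 holds the inspector's payoff strictly below Route-1 in every row: 8 < 11, 4 < 6, -3 < 1.
So Route-1 is strictly dominated for the smuggler.

Route-1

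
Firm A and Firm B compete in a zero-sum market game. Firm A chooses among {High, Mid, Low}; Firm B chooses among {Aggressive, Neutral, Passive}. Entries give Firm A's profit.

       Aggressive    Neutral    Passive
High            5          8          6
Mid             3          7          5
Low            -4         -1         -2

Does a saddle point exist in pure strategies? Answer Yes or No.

Yes

Row minima: High → 5, Mid → 3, Low → -4; maximin = 5.
Column maxima: Aggressive → 5, Neutral → 8, Passive → 6; minimax = 5.
maximin = minimax = 5, so a saddle point exists.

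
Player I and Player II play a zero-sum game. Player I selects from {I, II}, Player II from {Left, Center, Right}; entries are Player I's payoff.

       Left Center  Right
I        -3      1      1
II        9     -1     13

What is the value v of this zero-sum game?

3/7

Row minima: I → -3, II → -1; maximin = -1.
Column maxima: Left → 9, Center → 1, Right → 13; minimax = 1.
-1 ≠ 1, so there is no saddle point; optimal play is mixed.
Right is strictly dominated by Left (it gives Player I strictly more in every row), so Player II never plays it.
On the remaining 2×2 (I, II vs Left, Center):
Let Player I play I with probability p. Expected payoff against Left: (-3)p + 9(1−p) = −12p + 9; against Center: 1p + (-1)(1−p) = 2p − 1.
Setting these equal: −12p + 9 = 2p − 1 ⇒ −14p = -10 ⇒ p = 5/7, and the value is (-12)·(5/7) + 9 = 3/7.
For Player II: with q = P(Left), equating I's and II's payoffs gives −4q + 1 = 10q − 1 ⇒ q = 1/7.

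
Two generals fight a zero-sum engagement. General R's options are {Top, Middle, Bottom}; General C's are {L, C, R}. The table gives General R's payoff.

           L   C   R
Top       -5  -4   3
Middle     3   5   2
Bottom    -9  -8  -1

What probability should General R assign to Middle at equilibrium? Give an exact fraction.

8/9

Row minima: Top → -5, Middle → 2, Bottom → -9; maximin = 2.
Column maxima: L → 3, C → 5, R → 3; minimax = 3.
2 ≠ 3, so there is no saddle point; optimal play is mixed.
Bottom is strictly dominated by Top, so General R never plays it.
C is strictly dominated by L (it gives General R strictly more in every row), so General C never plays it.
On the remaining 2×2 (Top, Middle vs L, R):
Let General R play Top with probability p. Expected payoff against L: (-5)p + 3(1−p) = −8p + 3; against R: 3p + 2(1−p) = p + 2.
Setting these equal: −8p + 3 = p + 2 ⇒ −9p = -1 ⇒ p = 1/9, and the value is (-8)·(1/9) + 3 = 19/9.
For General C: with q = P(L), equating Top's and Middle's payoffs gives −8q + 3 = q + 2 ⇒ q = 1/9.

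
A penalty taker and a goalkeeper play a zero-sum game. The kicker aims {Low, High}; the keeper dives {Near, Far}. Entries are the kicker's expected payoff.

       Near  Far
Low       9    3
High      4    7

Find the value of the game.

Row minima: Low → 3, High → 4; maximin = 4.
Column maxima: Near → 9, Far → 7; minimax = 7.
4 ≠ 7, so there is no saddle point; optimal play is mixed.
Let the kicker play Low with probability p. Expected payoff against Near: 9p + 4(1−p) = 5p + 4; against Far: 3p + 7(1−p) = −4p + 7.
Setting these equal: 5p + 4 = −4p + 7 ⇒ 9p = 3 ⇒ p = 1/3, and the value is (5)·(1/3) + 4 = 17/3.
For the keeper: with q = P(Near), equating Low's and High's payoffs gives 6q + 3 = −3q + 7 ⇒ q = 4/9.

17/3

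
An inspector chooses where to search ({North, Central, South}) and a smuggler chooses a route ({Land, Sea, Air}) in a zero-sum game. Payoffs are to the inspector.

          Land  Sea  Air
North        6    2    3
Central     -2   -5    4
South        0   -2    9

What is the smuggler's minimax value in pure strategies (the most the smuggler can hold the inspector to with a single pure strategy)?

Column maxima: Land → 6, Sea → 2, Air → 9.
The smallest of these is 2.

2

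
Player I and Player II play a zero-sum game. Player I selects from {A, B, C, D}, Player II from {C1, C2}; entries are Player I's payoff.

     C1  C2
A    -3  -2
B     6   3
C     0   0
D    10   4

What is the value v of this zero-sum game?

Row minima: A → -3, B → 3, C → 0, D → 4; maximin = 4.
Column maxima: C1 → 10, C2 → 4; minimax = 4.
Since maximin = minimax = 4, there is a saddle point and the value is 4.

4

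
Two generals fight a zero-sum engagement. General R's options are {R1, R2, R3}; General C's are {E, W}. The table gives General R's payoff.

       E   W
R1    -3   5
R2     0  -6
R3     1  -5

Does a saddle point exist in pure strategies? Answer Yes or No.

Row minima: R1 → -3, R2 → -6, R3 → -5; maximin = -3.
Column maxima: E → 1, W → 5; minimax = 1.
-3 ≠ 1, so no pure-strategy equilibrium exists.

No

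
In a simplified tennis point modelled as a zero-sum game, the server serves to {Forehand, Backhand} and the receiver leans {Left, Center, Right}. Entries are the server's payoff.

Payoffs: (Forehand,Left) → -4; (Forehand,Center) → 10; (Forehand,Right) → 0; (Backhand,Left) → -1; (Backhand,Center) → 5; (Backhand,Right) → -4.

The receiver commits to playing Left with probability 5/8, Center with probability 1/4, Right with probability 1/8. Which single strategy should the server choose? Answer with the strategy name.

Backhand

Expected payoff of Forehand: (5/8)·(-4) + (1/4)·10 + (1/8)·0 = 0.
Expected payoff of Backhand: (5/8)·(-1) + (1/4)·5 + (1/8)·(-4) = 1/8.
The largest is 1/8, so the server's best response is Backhand.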